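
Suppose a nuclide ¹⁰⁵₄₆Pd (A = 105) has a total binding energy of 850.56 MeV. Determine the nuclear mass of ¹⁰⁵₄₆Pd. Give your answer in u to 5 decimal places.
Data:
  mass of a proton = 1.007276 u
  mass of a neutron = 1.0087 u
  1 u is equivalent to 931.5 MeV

104.93489 u

Mass defect = 850.56 MeV / (931.5 MeV/u) = 0.9131079 u
Constituent mass = 46(1.007276) + 59(1.0087) = 105.847996 u
Nuclear mass = 105.847996 − 0.9131079 = 104.9348881 u ≈ 104.93489 u (to 5 decimal places)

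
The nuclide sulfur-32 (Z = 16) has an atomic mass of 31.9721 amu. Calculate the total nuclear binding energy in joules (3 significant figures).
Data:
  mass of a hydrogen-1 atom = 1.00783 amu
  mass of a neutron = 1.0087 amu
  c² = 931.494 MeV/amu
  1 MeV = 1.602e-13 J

With 16 protons and 16 neutrons (A = 32):
Total constituent mass: 16 × 1.00783 + 16 × 1.0087 = 32.26448 amu
The mass defect is 32.26448 − 31.9721 = 0.29238 amu.
Binding energy = Δm·c² = 0.29238 × 931.494 MeV/amu = 272.350 MeV
In joules: 272.350 MeV × 1.602e-13 J/MeV = 4.3630e-11 J

4.36e-11 J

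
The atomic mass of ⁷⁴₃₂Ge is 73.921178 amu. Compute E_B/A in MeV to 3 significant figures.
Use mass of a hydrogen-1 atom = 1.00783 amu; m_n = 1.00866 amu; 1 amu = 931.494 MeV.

8.72 MeV/nucleon

Total constituent mass: 32 × 1.00783 + 42 × 1.00866 = 74.61428 amu
Δm = 74.61428 − 73.921178 = 0.693102 amu
Binding energy = Δm·c² = 0.693102 × 931.494 MeV/amu = 645.620 MeV
BE/A = 645.620 MeV / 74 = 8.7246 MeV/nucleon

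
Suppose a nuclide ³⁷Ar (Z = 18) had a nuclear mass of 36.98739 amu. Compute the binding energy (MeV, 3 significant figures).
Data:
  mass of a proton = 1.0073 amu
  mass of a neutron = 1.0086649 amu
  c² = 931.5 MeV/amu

288 MeV

Σm = 18·m_p + 19·m_n = 18.1314 + 19.1646331 = 37.2960331 amu
Δm = 37.2960331 − 36.98739 = 0.3086431 amu
Converting to energy: 0.3086431 amu × 931.5 MeV/amu = 287.501 MeV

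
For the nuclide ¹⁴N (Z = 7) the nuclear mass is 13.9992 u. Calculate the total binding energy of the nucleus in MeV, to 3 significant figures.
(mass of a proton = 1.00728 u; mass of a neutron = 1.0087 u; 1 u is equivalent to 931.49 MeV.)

Total constituent mass: 7 × 1.00728 + 7 × 1.0087 = 14.11186 u
Δm = 14.11186 − 13.9992 = 0.11266 u
Converting to energy: 0.11266 u × 931.49 MeV/u = 104.942 MeV

105 MeV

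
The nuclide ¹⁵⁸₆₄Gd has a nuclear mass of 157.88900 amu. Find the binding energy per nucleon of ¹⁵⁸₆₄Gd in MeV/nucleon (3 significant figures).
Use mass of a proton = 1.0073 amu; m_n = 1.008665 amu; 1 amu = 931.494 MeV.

With 64 protons and 94 neutrons (A = 158):
Total constituent mass: 64 × 1.0073 + 94 × 1.008665 = 159.281710 amu
The mass defect is 159.281710 − 157.88900 = 1.392710 amu.
E_B = 1.392710 × 931.494 = 1297.30 MeV
BE/A = 1297.30 MeV / 158 = 8.211 MeV/nucleon

8.21 MeV/nucleon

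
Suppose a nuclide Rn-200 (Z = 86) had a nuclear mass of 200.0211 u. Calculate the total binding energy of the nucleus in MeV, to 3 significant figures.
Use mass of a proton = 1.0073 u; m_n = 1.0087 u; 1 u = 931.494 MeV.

1490 MeV

Z = 86, so N = A − Z = 200 − 86 = 114.
Mass of separated nucleons = 86(1.0073) + 114(1.0087) = 86.6278 + 114.9918 = 201.6196 u
Δm = 201.6196 − 200.0211 = 1.5985 u
Converting to energy: 1.5985 u × 931.494 MeV/u = 1488.99 MeV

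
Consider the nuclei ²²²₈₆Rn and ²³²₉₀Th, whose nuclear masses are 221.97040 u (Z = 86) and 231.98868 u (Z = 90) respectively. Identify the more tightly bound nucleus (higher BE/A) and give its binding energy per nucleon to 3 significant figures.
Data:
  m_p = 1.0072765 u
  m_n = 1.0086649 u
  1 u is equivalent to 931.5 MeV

²²²₈₆Rn; 7.69 MeV/nucleon

²²²₈₆Rn: Σm = 86(1.0072765) + 136(1.0086649) = 223.8042054 u; Δm = 1.8338054 u; E_B = 1708.19 MeV; E_B/A = 7.6945 MeV
²³²₉₀Th: Σm = 90(1.0072765) + 142(1.0086649) = 233.8853008 u; Δm = 1.8966208 u; E_B = 1766.7 MeV; E_B/A = 7.615 MeV
²²²₈₆Rn has the higher binding energy per nucleon, so it is the more tightly bound nucleus.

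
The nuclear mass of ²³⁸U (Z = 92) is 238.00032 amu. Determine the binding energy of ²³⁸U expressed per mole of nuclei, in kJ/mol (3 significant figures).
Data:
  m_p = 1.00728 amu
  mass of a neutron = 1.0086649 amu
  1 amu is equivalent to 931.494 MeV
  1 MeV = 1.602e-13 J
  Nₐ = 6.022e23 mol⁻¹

The nucleus contains 92 protons and 238 − 92 = 146 neutrons.
Σm = 92·m_p + 146·m_n = 92.66976 + 147.2650754 = 239.9348354 amu
The mass defect is 239.9348354 − 238.00032 = 1.9345154 amu.
Binding energy = Δm·c² = 1.9345154 × 931.494 MeV/amu = 1801.99 MeV
Per nucleus in joules: 1801.99 MeV × 1.602e-13 J/MeV = 2.8868e-10 J
Per mole: 2.8868e-10 J × 6.022e23 mol⁻¹ = 1.7384e+14 J/mol

1.74e+11 kJ/mol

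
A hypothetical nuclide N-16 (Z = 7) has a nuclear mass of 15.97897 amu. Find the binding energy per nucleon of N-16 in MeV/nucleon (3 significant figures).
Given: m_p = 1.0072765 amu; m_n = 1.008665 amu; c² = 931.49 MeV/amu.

Mass of separated nucleons = 7(1.0072765) + 9(1.008665) = 7.0509355 + 9.077985 = 16.1289205 amu
Δm = 16.1289205 − 15.97897 = 0.1499505 amu
Converting to energy: 0.1499505 amu × 931.49 MeV/amu = 139.677 MeV
Per nucleon: 139.677 / 16 = 8.730 MeV

8.73 MeV/nucleon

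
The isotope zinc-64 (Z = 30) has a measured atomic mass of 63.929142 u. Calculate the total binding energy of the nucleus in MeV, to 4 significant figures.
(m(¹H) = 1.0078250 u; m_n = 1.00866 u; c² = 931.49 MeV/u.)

Z = 30, so N = A − Z = 64 − 30 = 34.
Σm = 30·m(¹H) + 34·m_n = 30.2347500 + 34.29444 = 64.5291900 u
Mass defect Δm = 64.5291900 − 63.929142 = 0.6000480 u
Converting to energy: 0.6000480 u × 931.49 MeV/u = 558.939 MeV

558.9 MeV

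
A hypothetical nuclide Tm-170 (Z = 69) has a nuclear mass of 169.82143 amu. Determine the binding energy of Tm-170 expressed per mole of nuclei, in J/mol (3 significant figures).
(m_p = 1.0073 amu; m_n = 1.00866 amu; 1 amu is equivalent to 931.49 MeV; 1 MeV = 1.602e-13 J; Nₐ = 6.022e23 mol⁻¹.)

Mass of separated nucleons = 69(1.0073) + 101(1.00866) = 69.5037 + 101.87466 = 171.37836 amu
The mass defect is 171.37836 − 169.82143 = 1.55693 amu.
Binding energy = Δm·c² = 1.55693 × 931.49 MeV/amu = 1450.26 MeV
Per nucleus in joules: 1450.26 MeV × 1.602e-13 J/MeV = 2.3233e-10 J
Per mole: 2.3233e-10 J × 6.022e23 mol⁻¹ = 1.3991e+14 J/mol

1.40e+14 J/mol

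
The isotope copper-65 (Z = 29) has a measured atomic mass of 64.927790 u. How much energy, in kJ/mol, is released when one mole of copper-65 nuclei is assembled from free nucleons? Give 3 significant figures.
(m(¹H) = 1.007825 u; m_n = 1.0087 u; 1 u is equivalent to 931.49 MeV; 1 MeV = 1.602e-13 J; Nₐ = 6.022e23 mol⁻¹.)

Total constituent mass: 29 × 1.007825 + 36 × 1.0087 = 65.540125 u
The mass defect is 65.540125 − 64.927790 = 0.612335 u.
Converting to energy: 0.612335 u × 931.49 MeV/u = 570.384 MeV
Per nucleus in joules: 570.384 MeV × 1.602e-13 J/MeV = 9.1376e-11 J
Per mole: 9.1376e-11 J × 6.022e23 mol⁻¹ = 5.5027e+13 J/mol

5.50e+10 kJ/mol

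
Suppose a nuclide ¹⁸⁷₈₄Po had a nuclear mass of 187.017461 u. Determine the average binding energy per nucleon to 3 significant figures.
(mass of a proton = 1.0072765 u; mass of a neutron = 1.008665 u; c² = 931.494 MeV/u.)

7.40 MeV/nucleon

Mass of separated nucleons = 84(1.0072765) + 103(1.008665) = 84.6112260 + 103.892495 = 188.5037210 u
Mass defect Δm = 188.5037210 − 187.017461 = 1.4862600 u
Converting to energy: 1.4862600 u × 931.494 MeV/u = 1384.44 MeV
Per nucleon: 1384.44 / 187 = 7.403 MeV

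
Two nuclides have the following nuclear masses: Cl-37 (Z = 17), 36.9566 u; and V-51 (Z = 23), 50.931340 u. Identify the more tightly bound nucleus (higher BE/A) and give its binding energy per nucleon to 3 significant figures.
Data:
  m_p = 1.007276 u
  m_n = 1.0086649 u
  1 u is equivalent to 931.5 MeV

V-51; 8.74 MeV/nucleon

Cl-37: Σm = 17(1.007276) + 20(1.0086649) = 37.2969900 u; Δm = 0.3403900 u; E_B = 317.073 MeV; E_B/A = 8.570 MeV
V-51: Σm = 23(1.007276) + 28(1.0086649) = 51.4099652 u; Δm = 0.4786252 u; E_B = 445.84 MeV; E_B/A = 8.742 MeV
V-51 has the higher binding energy per nucleon, so it is the more tightly bound nucleus.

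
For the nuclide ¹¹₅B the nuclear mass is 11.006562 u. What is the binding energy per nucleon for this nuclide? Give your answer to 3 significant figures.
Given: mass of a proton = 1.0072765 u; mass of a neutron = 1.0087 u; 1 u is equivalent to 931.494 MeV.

Σm = 5·m_p + 6·m_n = 5.0363825 + 6.0522 = 11.0885825 u
Δm = 11.0885825 − 11.006562 = 0.0820205 u
Converting to energy: 0.0820205 u × 931.494 MeV/u = 76.4016 MeV
Per nucleon: 76.4016 / 11 = 6.946 MeV

6.95 MeV/nucleon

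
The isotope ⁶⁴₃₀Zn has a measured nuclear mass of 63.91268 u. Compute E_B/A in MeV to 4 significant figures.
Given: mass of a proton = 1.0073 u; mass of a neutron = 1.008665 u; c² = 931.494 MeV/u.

Total constituent mass: 30 × 1.0073 + 34 × 1.008665 = 64.513610 u
The mass defect is 64.513610 − 63.91268 = 0.600930 u.
Converting to energy: 0.600930 u × 931.494 MeV/u = 559.763 MeV
Per nucleon: 559.763 / 64 = 8.746 MeV

8.746 MeV/nucleon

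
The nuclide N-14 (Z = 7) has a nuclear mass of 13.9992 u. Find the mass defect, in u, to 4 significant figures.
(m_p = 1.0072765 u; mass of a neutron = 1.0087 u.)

Σm = 7·m_p + 7·m_n = 7.0509355 + 7.0609 = 14.1118355 u
The mass defect is 14.1118355 − 13.9992 = 0.1126355 u.

0.1126 u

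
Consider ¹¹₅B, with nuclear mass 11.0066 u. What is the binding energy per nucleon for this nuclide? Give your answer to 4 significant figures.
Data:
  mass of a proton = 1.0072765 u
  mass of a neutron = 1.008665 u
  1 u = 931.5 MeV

Z = 5, so N = A − Z = 11 − 5 = 6.
Total constituent mass: 5 × 1.0072765 + 6 × 1.008665 = 11.0883725 u
Δm = 11.0883725 − 11.0066 = 0.0817725 u
Converting to energy: 0.0817725 u × 931.5 MeV/u = 76.1711 MeV
BE/A = 76.1711 MeV / 11 = 6.925 MeV/nucleon

6.925 MeV/nucleon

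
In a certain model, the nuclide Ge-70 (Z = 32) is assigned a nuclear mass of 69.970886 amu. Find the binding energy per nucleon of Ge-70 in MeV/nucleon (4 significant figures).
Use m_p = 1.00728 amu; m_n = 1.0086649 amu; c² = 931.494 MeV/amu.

7.869 MeV/nucleon

Z = 32, so N = A − Z = 70 − 32 = 38.
Total constituent mass: 32 × 1.00728 + 38 × 1.0086649 = 70.5622262 amu
Mass defect Δm = 70.5622262 − 69.970886 = 0.5913402 amu
Binding energy = Δm·c² = 0.5913402 × 931.494 MeV/amu = 550.830 MeV
BE/A = 550.830 MeV / 70 = 7.869 MeV/nucleon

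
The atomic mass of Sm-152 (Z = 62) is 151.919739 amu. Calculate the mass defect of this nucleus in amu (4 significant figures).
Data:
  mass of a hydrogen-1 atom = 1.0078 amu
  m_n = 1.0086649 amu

1.344 amu

The nucleus contains 62 protons and 152 − 62 = 90 neutrons.
Mass of separated nucleons = 62(1.0078) + 90(1.0086649) = 62.4836 + 90.7798410 = 153.2634410 amu
The mass defect is 153.2634410 − 151.919739 = 1.3437020 amu.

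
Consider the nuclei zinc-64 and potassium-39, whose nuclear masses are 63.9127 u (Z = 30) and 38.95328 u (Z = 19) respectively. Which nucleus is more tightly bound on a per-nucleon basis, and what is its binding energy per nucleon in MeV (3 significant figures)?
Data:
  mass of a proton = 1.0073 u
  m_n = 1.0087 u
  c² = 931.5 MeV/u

zinc-64: Σm = 30(1.0073) + 34(1.0087) = 64.5148 u; Δm = 0.6021 u; E_B = 560.86 MeV; E_B/A = 8.763 MeV
potassium-39: Σm = 19(1.0073) + 20(1.0087) = 39.3127 u; Δm = 0.35942 u; E_B = 334.80 MeV; E_B/A = 8.5846 MeV
zinc-64 has the higher binding energy per nucleon, so it is the more tightly bound nucleus.

zinc-64; 8.76 MeV/nucleon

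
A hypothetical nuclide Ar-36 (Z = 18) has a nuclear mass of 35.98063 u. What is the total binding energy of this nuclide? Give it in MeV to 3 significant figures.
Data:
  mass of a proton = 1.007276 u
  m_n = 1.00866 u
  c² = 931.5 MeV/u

285 MeV

The nucleus contains 18 protons and 36 − 18 = 18 neutrons.
Σm = 18·m_p + 18·m_n = 18.130968 + 18.15588 = 36.286848 u
Δm = 36.286848 − 35.98063 = 0.306218 u
E_B = 0.306218 × 931.5 = 285.242 MeV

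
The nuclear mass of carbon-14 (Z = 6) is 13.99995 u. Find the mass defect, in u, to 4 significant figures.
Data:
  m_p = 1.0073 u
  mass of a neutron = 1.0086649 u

0.1132 u

With 6 protons and 8 neutrons (A = 14):
Mass of separated nucleons = 6(1.0073) + 8(1.0086649) = 6.0438 + 8.0693192 = 14.1131192 u
The mass defect is 14.1131192 − 13.99995 = 0.1131692 u.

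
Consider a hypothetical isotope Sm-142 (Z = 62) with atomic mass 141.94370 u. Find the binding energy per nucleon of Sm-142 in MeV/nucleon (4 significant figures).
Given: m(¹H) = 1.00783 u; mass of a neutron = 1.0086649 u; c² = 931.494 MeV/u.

8.101 MeV/nucleon

Z = 62, so N = A − Z = 142 − 62 = 80.
Σm = 62·m(¹H) + 80·m_n = 62.48546 + 80.6931920 = 143.1786520 u
The mass defect is 143.1786520 − 141.94370 = 1.2349520 u.
Binding energy = Δm·c² = 1.2349520 × 931.494 MeV/u = 1150.35 MeV
Per nucleon: 1150.35 / 142 = 8.101 MeV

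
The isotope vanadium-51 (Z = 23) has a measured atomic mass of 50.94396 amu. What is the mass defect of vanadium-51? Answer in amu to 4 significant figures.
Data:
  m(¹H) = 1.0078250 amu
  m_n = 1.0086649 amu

0.4786 amu

Z = 23, so N = A − Z = 51 − 23 = 28.
Total constituent mass: 23 × 1.0078250 + 28 × 1.0086649 = 51.4225922 amu
Mass defect Δm = 51.4225922 − 50.94396 = 0.4786322 amu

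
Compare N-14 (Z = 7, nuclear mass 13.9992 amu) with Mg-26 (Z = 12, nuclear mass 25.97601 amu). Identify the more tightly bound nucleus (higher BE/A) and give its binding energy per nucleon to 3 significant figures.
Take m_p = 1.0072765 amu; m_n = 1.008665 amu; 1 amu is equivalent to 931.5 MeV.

Mg-26; 8.33 MeV/nucleon

N-14: Σm = 7(1.0072765) + 7(1.008665) = 14.1115905 amu; Δm = 0.1123905 amu; E_B = 104.69 MeV; E_B/A = 7.478 MeV
Mg-26: Σm = 12(1.0072765) + 14(1.008665) = 26.2086280 amu; Δm = 0.2326180 amu; E_B = 216.68 MeV; E_B/A = 8.334 MeV
Mg-26 has the higher binding energy per nucleon, so it is the more tightly bound nucleus.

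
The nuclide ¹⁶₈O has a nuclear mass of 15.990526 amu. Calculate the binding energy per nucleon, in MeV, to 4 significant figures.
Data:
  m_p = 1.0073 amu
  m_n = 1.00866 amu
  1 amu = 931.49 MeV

7.985 MeV/nucleon

The nucleus contains 8 protons and 16 − 8 = 8 neutrons.
Total constituent mass: 8 × 1.0073 + 8 × 1.00866 = 16.12768 amu
Δm = 16.12768 − 15.990526 = 0.137154 amu
Converting to energy: 0.137154 amu × 931.49 MeV/amu = 127.758 MeV
Per nucleon: 127.758 / 16 = 7.985 MeV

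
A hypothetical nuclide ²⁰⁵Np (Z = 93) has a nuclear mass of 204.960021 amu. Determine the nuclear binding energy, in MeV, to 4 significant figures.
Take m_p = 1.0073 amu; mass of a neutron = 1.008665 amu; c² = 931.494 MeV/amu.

1574 MeV

Mass of separated nucleons = 93(1.0073) + 112(1.008665) = 93.6789 + 112.970480 = 206.649380 amu
The mass defect is 206.649380 − 204.960021 = 1.689359 amu.
Converting to energy: 1.689359 amu × 931.494 MeV/amu = 1573.63 MeV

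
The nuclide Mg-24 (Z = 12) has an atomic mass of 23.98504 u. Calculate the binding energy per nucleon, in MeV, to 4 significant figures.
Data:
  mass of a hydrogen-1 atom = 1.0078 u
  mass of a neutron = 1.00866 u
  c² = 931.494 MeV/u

With 12 protons and 12 neutrons (A = 24):
Mass of separated nucleons = 12(1.0078) + 12(1.00866) = 12.0936 + 12.10392 = 24.19752 u
Δm = 24.19752 − 23.98504 = 0.21248 u
E_B = 0.21248 × 931.494 = 197.924 MeV
BE/A = 197.924 MeV / 24 = 8.247 MeV/nucleon

8.247 MeV/nucleon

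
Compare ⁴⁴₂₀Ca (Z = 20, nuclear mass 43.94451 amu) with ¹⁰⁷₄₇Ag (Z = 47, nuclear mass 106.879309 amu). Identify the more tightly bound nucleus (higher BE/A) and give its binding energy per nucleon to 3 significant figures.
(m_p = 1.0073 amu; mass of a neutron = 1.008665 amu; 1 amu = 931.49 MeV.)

⁴⁴₂₀Ca: Σm = 20(1.0073) + 24(1.008665) = 44.353960 amu; Δm = 0.409450 amu; E_B = 381.40 MeV; E_B/A = 8.668 MeV
¹⁰⁷₄₇Ag: Σm = 47(1.0073) + 60(1.008665) = 107.863000 amu; Δm = 0.983691 amu; E_B = 916.30 MeV; E_B/A = 8.564 MeV
⁴⁴₂₀Ca has the higher binding energy per nucleon, so it is the more tightly bound nucleus.

⁴⁴₂₀Ca; 8.67 MeV/nucleon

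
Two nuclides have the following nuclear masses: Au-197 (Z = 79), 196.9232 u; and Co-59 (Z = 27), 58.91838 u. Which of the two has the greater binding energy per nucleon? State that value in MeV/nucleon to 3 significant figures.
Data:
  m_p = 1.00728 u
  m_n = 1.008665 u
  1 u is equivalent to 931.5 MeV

Au-197: Σm = 79(1.00728) + 118(1.008665) = 198.597590 u; Δm = 1.674390 u; E_B = 1559.7 MeV; E_B/A = 7.917 MeV
Co-59: Σm = 27(1.00728) + 32(1.008665) = 59.473840 u; Δm = 0.555460 u; E_B = 517.41 MeV; E_B/A = 8.770 MeV
Co-59 has the higher binding energy per nucleon, so it is the more tightly bound nucleus.

Co-59; 8.77 MeV/nucleon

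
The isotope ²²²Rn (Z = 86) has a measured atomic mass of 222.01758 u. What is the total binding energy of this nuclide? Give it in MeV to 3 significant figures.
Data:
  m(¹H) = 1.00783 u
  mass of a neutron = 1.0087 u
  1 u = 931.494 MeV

1710 MeV

Mass of separated nucleons = 86(1.00783) + 136(1.0087) = 86.67338 + 137.1832 = 223.85658 u
The mass defect is 223.85658 − 222.01758 = 1.83900 u.
Binding energy = Δm·c² = 1.83900 × 931.494 MeV/u = 1713.02 MeV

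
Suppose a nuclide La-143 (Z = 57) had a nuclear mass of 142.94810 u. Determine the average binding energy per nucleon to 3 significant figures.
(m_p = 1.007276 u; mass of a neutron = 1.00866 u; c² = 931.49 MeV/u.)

Σm = 57·m_p + 86·m_n = 57.414732 + 86.74476 = 144.159492 u
Δm = 144.159492 − 142.94810 = 1.211392 u
Converting to energy: 1.211392 u × 931.49 MeV/u = 1128.40 MeV
Dividing by A = 143 gives 7.891 MeV per nucleon.

7.89 MeV/nucleon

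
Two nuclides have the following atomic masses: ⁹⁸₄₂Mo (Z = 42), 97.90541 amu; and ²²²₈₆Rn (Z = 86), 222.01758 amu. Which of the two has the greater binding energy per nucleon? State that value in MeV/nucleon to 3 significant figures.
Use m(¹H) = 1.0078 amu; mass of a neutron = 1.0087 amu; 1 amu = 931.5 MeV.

⁹⁸₄₂Mo; 8.64 MeV/nucleon

⁹⁸₄₂Mo: Σm = 42(1.0078) + 56(1.0087) = 98.8148 amu; Δm = 0.90939 amu; E_B = 847.10 MeV; E_B/A = 8.644 MeV
²²²₈₆Rn: Σm = 86(1.0078) + 136(1.0087) = 223.8540 amu; Δm = 1.83642 amu; E_B = 1710.63 MeV; E_B/A = 7.706 MeV
⁹⁸₄₂Mo has the higher binding energy per nucleon, so it is the more tightly bound nucleus.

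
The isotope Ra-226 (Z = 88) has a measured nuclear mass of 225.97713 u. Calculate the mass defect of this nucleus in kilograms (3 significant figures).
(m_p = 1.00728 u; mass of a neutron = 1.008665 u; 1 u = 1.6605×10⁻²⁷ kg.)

Mass of separated nucleons = 88(1.00728) + 138(1.008665) = 88.64064 + 139.195770 = 227.836410 u
The mass defect is 227.836410 − 225.97713 = 1.859280 u.
In SI units: 1.859280 u × 1.6605×10⁻²⁷ kg/u = 3.0873e-27 kg

3.09e-27 kg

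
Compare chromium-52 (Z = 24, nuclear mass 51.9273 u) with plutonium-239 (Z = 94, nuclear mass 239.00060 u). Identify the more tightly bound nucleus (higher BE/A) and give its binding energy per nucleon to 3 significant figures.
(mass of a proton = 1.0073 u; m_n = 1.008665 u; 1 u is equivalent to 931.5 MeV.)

chromium-52: Σm = 24(1.0073) + 28(1.008665) = 52.417820 u; Δm = 0.490520 u; E_B = 456.92 MeV; E_B/A = 8.787 MeV
plutonium-239: Σm = 94(1.0073) + 145(1.008665) = 240.942625 u; Δm = 1.942025 u; E_B = 1809.0 MeV; E_B/A = 7.569 MeV
chromium-52 has the higher binding energy per nucleon, so it is the more tightly bound nucleus.

chromium-52; 8.79 MeV/nucleon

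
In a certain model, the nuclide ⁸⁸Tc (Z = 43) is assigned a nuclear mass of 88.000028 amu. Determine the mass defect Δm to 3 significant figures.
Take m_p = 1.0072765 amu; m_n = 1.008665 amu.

With 43 protons and 45 neutrons (A = 88):
Total constituent mass: 43 × 1.0072765 + 45 × 1.008665 = 88.7028145 amu
Mass defect Δm = 88.7028145 − 88.000028 = 0.7027865 amu

0.703 amu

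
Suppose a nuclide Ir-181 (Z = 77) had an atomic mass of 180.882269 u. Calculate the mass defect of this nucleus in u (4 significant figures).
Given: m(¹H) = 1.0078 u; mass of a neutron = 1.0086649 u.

With 77 protons and 104 neutrons (A = 181):
Total constituent mass: 77 × 1.0078 + 104 × 1.0086649 = 182.5017496 u
Δm = 182.5017496 − 180.882269 = 1.6194806 u

1.619 u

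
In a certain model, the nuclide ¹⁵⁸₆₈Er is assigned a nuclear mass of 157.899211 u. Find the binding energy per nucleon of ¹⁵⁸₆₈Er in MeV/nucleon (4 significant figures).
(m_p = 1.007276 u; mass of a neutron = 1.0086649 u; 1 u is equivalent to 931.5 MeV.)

The nucleus contains 68 protons and 158 − 68 = 90 neutrons.
Mass of separated nucleons = 68(1.007276) + 90(1.0086649) = 68.494768 + 90.7798410 = 159.2746090 u
Mass defect Δm = 159.2746090 − 157.899211 = 1.3753980 u
Converting to energy: 1.3753980 u × 931.5 MeV/u = 1281.18 MeV
BE/A = 1281.18 MeV / 158 = 8.109 MeV/nucleon

8.109 MeV/nucleon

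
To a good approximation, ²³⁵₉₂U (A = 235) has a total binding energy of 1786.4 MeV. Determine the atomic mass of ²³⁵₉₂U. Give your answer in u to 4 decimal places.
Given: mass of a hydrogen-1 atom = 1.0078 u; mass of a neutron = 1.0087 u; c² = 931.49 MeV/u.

Mass defect = 1786.4 MeV / (931.49 MeV/u) = 1.917788 u
Constituent mass = 92(1.0078) + 143(1.0087) = 236.9617 u
Atomic mass = 236.9617 − 1.917788 = 235.043912 u ≈ 235.0439 u (to 4 decimal places)

235.0439 u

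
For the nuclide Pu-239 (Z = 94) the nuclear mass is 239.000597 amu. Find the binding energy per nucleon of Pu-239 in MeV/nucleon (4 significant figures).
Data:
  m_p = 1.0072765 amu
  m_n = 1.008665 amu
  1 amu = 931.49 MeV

7.560 MeV/nucleon

With 94 protons and 145 neutrons (A = 239):
Mass of separated nucleons = 94(1.0072765) + 145(1.008665) = 94.6839910 + 146.256425 = 240.9404160 amu
The mass defect is 240.9404160 − 239.000597 = 1.9398190 amu.
Converting to energy: 1.9398190 amu × 931.49 MeV/amu = 1806.92 MeV
Dividing by A = 239 gives 7.560 MeV per nucleon.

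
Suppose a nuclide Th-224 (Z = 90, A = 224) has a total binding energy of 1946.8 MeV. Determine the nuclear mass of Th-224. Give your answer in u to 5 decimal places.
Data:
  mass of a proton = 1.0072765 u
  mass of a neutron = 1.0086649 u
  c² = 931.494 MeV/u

Mass defect = 1946.8 MeV / (931.494 MeV/u) = 2.0899759 u
Constituent mass = 90(1.0072765) + 134(1.0086649) = 225.8159816 u
Nuclear mass = 225.8159816 − 2.0899759 = 223.7260057 u ≈ 223.72601 u (to 5 decimal places)

223.72601 u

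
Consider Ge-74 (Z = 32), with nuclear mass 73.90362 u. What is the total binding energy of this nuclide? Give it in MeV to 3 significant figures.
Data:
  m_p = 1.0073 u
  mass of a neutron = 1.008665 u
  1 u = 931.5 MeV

646 MeV

The nucleus contains 32 protons and 74 − 32 = 42 neutrons.
Σm = 32·m_p + 42·m_n = 32.2336 + 42.363930 = 74.597530 u
Mass defect Δm = 74.597530 − 73.90362 = 0.693910 u
Converting to energy: 0.693910 u × 931.5 MeV/u = 646.377 MeV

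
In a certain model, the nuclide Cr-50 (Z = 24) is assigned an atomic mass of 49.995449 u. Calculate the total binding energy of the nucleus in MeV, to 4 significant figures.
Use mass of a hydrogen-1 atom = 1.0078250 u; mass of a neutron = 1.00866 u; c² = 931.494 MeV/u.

388.9 MeV

The nucleus contains 24 protons and 50 − 24 = 26 neutrons.
Mass of separated nucleons = 24(1.0078250) + 26(1.00866) = 24.1878000 + 26.22516 = 50.4129600 u
The mass defect is 50.4129600 − 49.995449 = 0.4175110 u.
Converting to energy: 0.4175110 u × 931.494 MeV/u = 388.909 MeV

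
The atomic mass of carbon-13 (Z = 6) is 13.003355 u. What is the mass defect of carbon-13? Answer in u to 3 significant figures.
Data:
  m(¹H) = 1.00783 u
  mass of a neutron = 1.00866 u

Mass of separated nucleons = 6(1.00783) + 7(1.00866) = 6.04698 + 7.06062 = 13.10760 u
The mass defect is 13.10760 − 13.003355 = 0.104245 u.

0.104 u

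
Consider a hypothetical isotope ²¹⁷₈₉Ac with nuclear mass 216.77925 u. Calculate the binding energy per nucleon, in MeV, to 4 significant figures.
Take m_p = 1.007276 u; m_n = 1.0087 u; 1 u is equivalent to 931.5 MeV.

8.508 MeV/nucleon

With 89 protons and 128 neutrons (A = 217):
Σm = 89·m_p + 128·m_n = 89.647564 + 129.1136 = 218.761164 u
Mass defect Δm = 218.761164 − 216.77925 = 1.981914 u
E_B = 1.981914 × 931.5 = 1846.15 MeV
Per nucleon: 1846.15 / 217 = 8.508 MeV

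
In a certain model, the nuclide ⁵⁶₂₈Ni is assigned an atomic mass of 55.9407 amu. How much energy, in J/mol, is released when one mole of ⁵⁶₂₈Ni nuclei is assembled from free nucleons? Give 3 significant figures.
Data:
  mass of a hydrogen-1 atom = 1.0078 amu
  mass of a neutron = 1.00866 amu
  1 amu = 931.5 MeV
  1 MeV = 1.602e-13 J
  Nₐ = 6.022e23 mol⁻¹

Z = 28, so N = A − Z = 56 − 28 = 28.
Σm = 28·m(¹H) + 28·m_n = 28.2184 + 28.24248 = 56.46088 amu
The mass defect is 56.46088 − 55.9407 = 0.52018 amu.
Converting to energy: 0.52018 amu × 931.5 MeV/amu = 484.548 MeV
Per nucleus in joules: 484.548 MeV × 1.602e-13 J/MeV = 7.7625e-11 J
Per mole: 7.7625e-11 J × 6.022e23 mol⁻¹ = 4.6746e+13 J/mol

4.67e+13 J/mol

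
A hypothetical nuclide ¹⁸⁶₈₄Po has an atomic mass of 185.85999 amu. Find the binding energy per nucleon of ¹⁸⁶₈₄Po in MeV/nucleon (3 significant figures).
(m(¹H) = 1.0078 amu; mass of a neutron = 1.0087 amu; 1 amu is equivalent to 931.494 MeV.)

8.43 MeV/nucleon

With 84 protons and 102 neutrons (A = 186):
Mass of separated nucleons = 84(1.0078) + 102(1.0087) = 84.6552 + 102.8874 = 187.5426 amu
Δm = 187.5426 − 185.85999 = 1.68261 amu
Binding energy = Δm·c² = 1.68261 × 931.494 MeV/amu = 1567.34 MeV
BE/A = 1567.34 MeV / 186 = 8.427 MeV/nucleon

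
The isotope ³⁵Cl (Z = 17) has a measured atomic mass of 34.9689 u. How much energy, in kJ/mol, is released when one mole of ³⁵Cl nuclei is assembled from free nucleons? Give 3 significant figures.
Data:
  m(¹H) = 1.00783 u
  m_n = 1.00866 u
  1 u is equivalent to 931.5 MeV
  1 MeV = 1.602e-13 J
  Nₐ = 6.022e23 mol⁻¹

2.88e+10 kJ/mol

The nucleus contains 17 protons and 35 − 17 = 18 neutrons.
Σm = 17·m(¹H) + 18·m_n = 17.13311 + 18.15588 = 35.28899 u
The mass defect is 35.28899 − 34.9689 = 0.32009 u.
Converting to energy: 0.32009 u × 931.5 MeV/u = 298.164 MeV
Per nucleus in joules: 298.164 MeV × 1.602e-13 J/MeV = 4.7766e-11 J
Per mole: 4.7766e-11 J × 6.022e23 mol⁻¹ = 2.8765e+13 J/mol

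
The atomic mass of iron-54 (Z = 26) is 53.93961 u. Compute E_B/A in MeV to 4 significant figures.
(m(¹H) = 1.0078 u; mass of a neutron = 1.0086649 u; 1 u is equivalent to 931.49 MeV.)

Σm = 26·m(¹H) + 28·m_n = 26.2028 + 28.2426172 = 54.4454172 u
Δm = 54.4454172 − 53.93961 = 0.5058072 u
Converting to energy: 0.5058072 u × 931.49 MeV/u = 471.154 MeV
Dividing by A = 54 gives 8.725 MeV per nucleon.

8.725 MeV/nucleon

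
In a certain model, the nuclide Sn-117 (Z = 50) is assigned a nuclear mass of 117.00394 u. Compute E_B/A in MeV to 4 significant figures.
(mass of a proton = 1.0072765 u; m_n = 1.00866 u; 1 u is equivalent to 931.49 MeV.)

7.485 MeV/nucleon

Mass of separated nucleons = 50(1.0072765) + 67(1.00866) = 50.3638250 + 67.58022 = 117.9440450 u
The mass defect is 117.9440450 − 117.00394 = 0.9401050 u.
E_B = 0.9401050 × 931.49 = 875.698 MeV
BE/A = 875.698 MeV / 117 = 7.485 MeV/nucleon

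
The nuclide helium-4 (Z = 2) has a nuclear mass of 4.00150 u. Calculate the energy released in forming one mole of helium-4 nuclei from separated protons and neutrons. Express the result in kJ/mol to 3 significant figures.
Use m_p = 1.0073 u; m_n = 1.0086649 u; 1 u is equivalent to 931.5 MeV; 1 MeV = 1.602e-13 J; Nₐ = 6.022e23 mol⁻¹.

Σm = 2·m_p + 2·m_n = 2.0146 + 2.0173298 = 4.0319298 u
Δm = 4.0319298 − 4.00150 = 0.0304298 u
Converting to energy: 0.0304298 u × 931.5 MeV/u = 28.3454 MeV
Per nucleus in joules: 28.3454 MeV × 1.602e-13 J/MeV = 4.5409e-12 J
Per mole: 4.5409e-12 J × 6.022e23 mol⁻¹ = 2.7345e+12 J/mol

2.73e+09 kJ/mol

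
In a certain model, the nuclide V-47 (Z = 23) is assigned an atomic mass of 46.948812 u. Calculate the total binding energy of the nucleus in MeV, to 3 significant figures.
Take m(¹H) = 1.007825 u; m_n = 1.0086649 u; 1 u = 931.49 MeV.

409 MeV

Mass of separated nucleons = 23(1.007825) + 24(1.0086649) = 23.179975 + 24.2079576 = 47.3879326 u
Mass defect Δm = 47.3879326 − 46.948812 = 0.4391206 u
E_B = 0.4391206 × 931.49 = 409.036 MeV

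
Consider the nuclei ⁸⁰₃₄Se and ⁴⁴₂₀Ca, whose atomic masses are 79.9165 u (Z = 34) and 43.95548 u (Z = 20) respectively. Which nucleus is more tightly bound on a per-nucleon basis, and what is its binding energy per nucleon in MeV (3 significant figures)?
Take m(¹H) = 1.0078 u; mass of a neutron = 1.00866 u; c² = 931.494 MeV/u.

⁸⁰₃₄Se: Σm = 34(1.0078) + 46(1.00866) = 80.66356 u; Δm = 0.74706 u; E_B = 695.88 MeV; E_B/A = 8.699 MeV
⁴⁴₂₀Ca: Σm = 20(1.0078) + 24(1.00866) = 44.36384 u; Δm = 0.40836 u; E_B = 380.38 MeV; E_B/A = 8.645 MeV
⁸⁰₃₄Se has the higher binding energy per nucleon, so it is the more tightly bound nucleus.

⁸⁰₃₄Se; 8.70 MeV/nucleon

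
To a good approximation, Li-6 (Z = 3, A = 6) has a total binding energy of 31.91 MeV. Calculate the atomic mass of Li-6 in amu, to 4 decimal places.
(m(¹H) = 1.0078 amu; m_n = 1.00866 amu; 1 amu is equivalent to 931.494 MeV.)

Mass defect = 31.91 MeV / (931.494 MeV/amu) = 0.034257 amu
Constituent mass = 3(1.0078) + 3(1.00866) = 6.04938 amu
Atomic mass = 6.04938 − 0.034257 = 6.015123 amu ≈ 6.0151 amu (to 4 decimal places)

6.0151 amu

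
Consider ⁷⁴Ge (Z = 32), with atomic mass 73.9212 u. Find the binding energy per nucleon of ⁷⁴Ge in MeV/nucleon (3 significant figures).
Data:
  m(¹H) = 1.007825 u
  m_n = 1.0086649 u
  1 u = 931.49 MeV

8.72 MeV/nucleon

With 32 protons and 42 neutrons (A = 74):
Σm = 32·m(¹H) + 42·m_n = 32.250400 + 42.3639258 = 74.6143258 u
The mass defect is 74.6143258 − 73.9212 = 0.6931258 u.
Converting to energy: 0.6931258 u × 931.49 MeV/u = 645.640 MeV
BE/A = 645.640 MeV / 74 = 8.7249 MeV/nucleon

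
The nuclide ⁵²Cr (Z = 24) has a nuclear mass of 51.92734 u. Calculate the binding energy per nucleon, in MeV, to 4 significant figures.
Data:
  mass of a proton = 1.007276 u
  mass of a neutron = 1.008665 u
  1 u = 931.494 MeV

8.776 MeV/nucleon

Mass of separated nucleons = 24(1.007276) + 28(1.008665) = 24.174624 + 28.242620 = 52.417244 u
The mass defect is 52.417244 − 51.92734 = 0.489904 u.
Converting to energy: 0.489904 u × 931.494 MeV/u = 456.343 MeV
Dividing by A = 52 gives 8.776 MeV per nucleon.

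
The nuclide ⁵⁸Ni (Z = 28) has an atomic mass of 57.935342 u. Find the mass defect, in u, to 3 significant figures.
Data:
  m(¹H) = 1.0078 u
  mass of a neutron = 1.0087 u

Mass of separated nucleons = 28(1.0078) + 30(1.0087) = 28.2184 + 30.2610 = 58.4794 u
The mass defect is 58.4794 − 57.935342 = 0.544058 u.

0.544 u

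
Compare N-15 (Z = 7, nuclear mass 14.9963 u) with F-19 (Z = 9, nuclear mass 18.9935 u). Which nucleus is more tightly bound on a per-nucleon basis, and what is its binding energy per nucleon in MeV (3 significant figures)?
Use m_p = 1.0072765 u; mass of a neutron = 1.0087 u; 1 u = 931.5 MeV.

F-19; 7.79 MeV/nucleon

N-15: Σm = 7(1.0072765) + 8(1.0087) = 15.1205355 u; Δm = 0.1242355 u; E_B = 115.73 MeV; E_B/A = 7.715 MeV
F-19: Σm = 9(1.0072765) + 10(1.0087) = 19.1524885 u; Δm = 0.1589885 u; E_B = 148.098 MeV; E_B/A = 7.7946 MeV
F-19 has the higher binding energy per nucleon, so it is the more tightly bound nucleus.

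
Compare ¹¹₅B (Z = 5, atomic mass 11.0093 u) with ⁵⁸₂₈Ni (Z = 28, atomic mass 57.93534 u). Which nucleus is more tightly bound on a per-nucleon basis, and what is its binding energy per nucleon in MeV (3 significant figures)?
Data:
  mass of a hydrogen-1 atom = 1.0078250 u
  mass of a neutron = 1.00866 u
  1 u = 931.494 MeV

¹¹₅B: Σm = 5(1.0078250) + 6(1.00866) = 11.0910850 u; Δm = 0.0817850 u; E_B = 76.182 MeV; E_B/A = 6.926 MeV
⁵⁸₂₈Ni: Σm = 28(1.0078250) + 30(1.00866) = 58.4789000 u; Δm = 0.5435600 u; E_B = 506.32 MeV; E_B/A = 8.730 MeV
⁵⁸₂₈Ni has the higher binding energy per nucleon, so it is the more tightly bound nucleus.

⁵⁸₂₈Ni; 8.73 MeV/nucleon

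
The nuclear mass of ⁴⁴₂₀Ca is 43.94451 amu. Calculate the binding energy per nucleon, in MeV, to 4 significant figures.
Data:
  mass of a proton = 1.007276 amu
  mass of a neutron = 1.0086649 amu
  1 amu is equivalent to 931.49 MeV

With 20 protons and 24 neutrons (A = 44):
Total constituent mass: 20 × 1.007276 + 24 × 1.0086649 = 44.3534776 amu
Mass defect Δm = 44.3534776 − 43.94451 = 0.4089676 amu
Binding energy = Δm·c² = 0.4089676 × 931.49 MeV/amu = 380.949 MeV
BE/A = 380.949 MeV / 44 = 8.658 MeV/nucleon

8.658 MeV/nucleon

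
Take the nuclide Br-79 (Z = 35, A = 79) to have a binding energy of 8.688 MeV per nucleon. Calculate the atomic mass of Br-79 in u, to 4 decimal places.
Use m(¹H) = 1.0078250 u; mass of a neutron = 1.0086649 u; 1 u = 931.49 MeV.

78.9183 u

Total binding energy = 79 × 8.688 = 686.352 MeV
Mass defect = 686.352 MeV / (931.49 MeV/u) = 0.736832 u
Constituent mass = 35(1.0078250) + 44(1.0086649) = 79.6551306 u
Atomic mass = 79.6551306 − 0.736832 = 78.9182986 u ≈ 78.9183 u (to 4 decimal places)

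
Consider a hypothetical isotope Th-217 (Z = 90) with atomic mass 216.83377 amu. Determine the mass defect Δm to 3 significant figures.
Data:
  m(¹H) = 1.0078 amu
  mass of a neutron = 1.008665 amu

1.97 amu

Total constituent mass: 90 × 1.0078 + 127 × 1.008665 = 218.802455 amu
Mass defect Δm = 218.802455 − 216.83377 = 1.968685 amu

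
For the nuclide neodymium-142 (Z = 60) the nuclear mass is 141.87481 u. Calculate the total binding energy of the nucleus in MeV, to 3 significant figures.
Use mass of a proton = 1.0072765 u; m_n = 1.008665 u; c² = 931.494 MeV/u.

1190 MeV

Mass of separated nucleons = 60(1.0072765) + 82(1.008665) = 60.4365900 + 82.710530 = 143.1471200 u
The mass defect is 143.1471200 − 141.87481 = 1.2723100 u.
Binding energy = Δm·c² = 1.2723100 × 931.494 MeV/u = 1185.15 MeV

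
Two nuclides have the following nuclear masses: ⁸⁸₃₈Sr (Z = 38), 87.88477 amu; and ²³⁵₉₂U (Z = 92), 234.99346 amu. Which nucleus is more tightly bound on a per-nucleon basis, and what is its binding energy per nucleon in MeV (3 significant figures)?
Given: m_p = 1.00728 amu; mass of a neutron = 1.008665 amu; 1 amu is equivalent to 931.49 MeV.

⁸⁸₃₈Sr; 8.73 MeV/nucleon

⁸⁸₃₈Sr: Σm = 38(1.00728) + 50(1.008665) = 88.709890 amu; Δm = 0.825120 amu; E_B = 768.59 MeV; E_B/A = 8.734 MeV
²³⁵₉₂U: Σm = 92(1.00728) + 143(1.008665) = 236.908855 amu; Δm = 1.915395 amu; E_B = 1784.2 MeV; E_B/A = 7.592 MeV
⁸⁸₃₈Sr has the higher binding energy per nucleon, so it is the more tightly bound nucleus.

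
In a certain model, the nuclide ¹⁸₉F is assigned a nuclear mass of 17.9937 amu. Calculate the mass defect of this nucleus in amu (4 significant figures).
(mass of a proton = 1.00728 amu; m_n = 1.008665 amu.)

The nucleus contains 9 protons and 18 − 9 = 9 neutrons.
Σm = 9·m_p + 9·m_n = 9.06552 + 9.077985 = 18.143505 amu
The mass defect is 18.143505 − 17.9937 = 0.149805 amu.

0.1498 amu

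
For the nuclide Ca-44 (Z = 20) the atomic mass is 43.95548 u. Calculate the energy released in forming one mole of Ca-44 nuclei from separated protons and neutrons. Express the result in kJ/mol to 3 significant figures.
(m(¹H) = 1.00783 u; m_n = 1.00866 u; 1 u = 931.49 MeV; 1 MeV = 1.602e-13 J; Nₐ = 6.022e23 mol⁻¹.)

3.68e+10 kJ/mol

Z = 20, so N = A − Z = 44 − 20 = 24.
Mass of separated nucleons = 20(1.00783) + 24(1.00866) = 20.15660 + 24.20784 = 44.36444 u
Mass defect Δm = 44.36444 − 43.95548 = 0.40896 u
Binding energy = Δm·c² = 0.40896 × 931.49 MeV/u = 380.942 MeV
Per nucleus in joules: 380.942 MeV × 1.602e-13 J/MeV = 6.1027e-11 J
Per mole: 6.1027e-11 J × 6.022e23 mol⁻¹ = 3.6750e+13 J/mol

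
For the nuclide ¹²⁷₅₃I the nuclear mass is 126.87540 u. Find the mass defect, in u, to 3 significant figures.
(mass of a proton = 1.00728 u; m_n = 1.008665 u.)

With 53 protons and 74 neutrons (A = 127):
Σm = 53·m_p + 74·m_n = 53.38584 + 74.641210 = 128.027050 u
Δm = 128.027050 − 126.87540 = 1.151650 u

1.15 u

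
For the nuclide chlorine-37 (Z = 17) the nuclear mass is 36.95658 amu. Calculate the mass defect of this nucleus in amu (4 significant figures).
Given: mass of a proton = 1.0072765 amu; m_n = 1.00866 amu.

The nucleus contains 17 protons and 37 − 17 = 20 neutrons.
Total constituent mass: 17 × 1.0072765 + 20 × 1.00866 = 37.2969005 amu
Mass defect Δm = 37.2969005 − 36.95658 = 0.3403205 amu

0.3403 amu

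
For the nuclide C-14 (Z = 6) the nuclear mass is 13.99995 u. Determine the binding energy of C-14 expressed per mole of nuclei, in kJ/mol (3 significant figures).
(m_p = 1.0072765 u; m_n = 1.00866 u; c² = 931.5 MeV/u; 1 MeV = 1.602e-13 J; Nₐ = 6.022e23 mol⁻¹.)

Total constituent mass: 6 × 1.0072765 + 8 × 1.00866 = 14.1129390 u
The mass defect is 14.1129390 − 13.99995 = 0.1129890 u.
Binding energy = Δm·c² = 0.1129890 × 931.5 MeV/u = 105.249 MeV
Per nucleus in joules: 105.249 MeV × 1.602e-13 J/MeV = 1.6861e-11 J
Per mole: 1.6861e-11 J × 6.022e23 mol⁻¹ = 1.0154e+13 J/mol

1.02e+10 kJ/mol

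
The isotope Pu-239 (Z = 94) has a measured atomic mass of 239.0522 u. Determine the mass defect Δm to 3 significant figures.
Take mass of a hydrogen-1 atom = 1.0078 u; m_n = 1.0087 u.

Total constituent mass: 94 × 1.0078 + 145 × 1.0087 = 240.9947 u
The mass defect is 240.9947 − 239.0522 = 1.9425 u.

1.94 u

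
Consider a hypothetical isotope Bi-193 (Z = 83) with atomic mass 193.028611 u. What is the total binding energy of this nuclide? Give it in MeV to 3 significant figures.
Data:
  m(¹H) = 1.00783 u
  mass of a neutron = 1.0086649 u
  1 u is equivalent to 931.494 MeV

1470 MeV

Z = 83, so N = A − Z = 193 − 83 = 110.
Total constituent mass: 83 × 1.00783 + 110 × 1.0086649 = 194.6030290 u
Δm = 194.6030290 − 193.028611 = 1.5744180 u
Binding energy = Δm·c² = 1.5744180 × 931.494 MeV/u = 1466.56 MeV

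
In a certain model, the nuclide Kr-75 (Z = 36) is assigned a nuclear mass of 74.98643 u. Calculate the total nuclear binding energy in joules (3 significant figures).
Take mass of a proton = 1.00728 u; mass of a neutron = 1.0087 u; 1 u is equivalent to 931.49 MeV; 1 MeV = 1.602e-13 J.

The nucleus contains 36 protons and 75 − 36 = 39 neutrons.
Σm = 36·m_p + 39·m_n = 36.26208 + 39.3393 = 75.60138 u
The mass defect is 75.60138 − 74.98643 = 0.61495 u.
E_B = 0.61495 × 931.49 = 572.820 MeV
In joules: 572.820 MeV × 1.602e-13 J/MeV = 9.1766e-11 J

9.18e-11 J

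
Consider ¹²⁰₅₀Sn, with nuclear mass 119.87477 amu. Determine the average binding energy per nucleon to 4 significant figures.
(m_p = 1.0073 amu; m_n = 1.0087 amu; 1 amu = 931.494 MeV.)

Z = 50, so N = A − Z = 120 − 50 = 70.
Total constituent mass: 50 × 1.0073 + 70 × 1.0087 = 120.9740 amu
Mass defect Δm = 120.9740 − 119.87477 = 1.09923 amu
Converting to energy: 1.09923 amu × 931.494 MeV/amu = 1023.93 MeV
Dividing by A = 120 gives 8.533 MeV per nucleon.

8.533 MeV/nucleon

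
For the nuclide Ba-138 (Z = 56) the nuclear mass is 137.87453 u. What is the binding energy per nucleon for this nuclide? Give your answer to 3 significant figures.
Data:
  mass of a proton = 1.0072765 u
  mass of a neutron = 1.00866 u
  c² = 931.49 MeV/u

8.39 MeV/nucleon

Z = 56, so N = A − Z = 138 − 56 = 82.
Mass of separated nucleons = 56(1.0072765) + 82(1.00866) = 56.4074840 + 82.71012 = 139.1176040 u
The mass defect is 139.1176040 − 137.87453 = 1.2430740 u.
Binding energy = Δm·c² = 1.2430740 × 931.49 MeV/u = 1157.91 MeV
Dividing by A = 138 gives 8.391 MeV per nucleon.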